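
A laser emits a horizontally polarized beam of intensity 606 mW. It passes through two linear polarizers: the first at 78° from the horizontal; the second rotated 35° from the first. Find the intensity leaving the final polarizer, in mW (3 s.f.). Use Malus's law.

I ≈ 17.6 mW

By Malus's law, I₁ = 606 mW · cos²(78°) = 26.2 mW.
I₂ = I₁ · cos²(35°) = 26.2 · 0.671 = 17.58 mW.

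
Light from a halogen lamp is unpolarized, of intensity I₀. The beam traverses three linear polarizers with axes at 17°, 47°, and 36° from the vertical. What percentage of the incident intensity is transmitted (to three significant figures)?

≈ 36.1%

Unpolarized light through the first polarizer → I₁ = ½ I₀, now polarized at 17°.
I₂ = I₁ cos²(47° − 17°) = 0.5 I₀ · cos²(30°) = 0.375 I₀.
I₃ = I₂ cos²(36° − 47°) = 0.375 I₀ · cos²(11°) = 0.3613 I₀.
That is 36.13% of the incident intensity.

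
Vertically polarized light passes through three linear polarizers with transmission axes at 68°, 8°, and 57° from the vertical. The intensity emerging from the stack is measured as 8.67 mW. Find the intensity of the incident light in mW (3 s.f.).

I₁ = I₀ cos²(68° − 0°) = I₀ cos²(68°) = 0.1403 I₀.
I₂ = I₁ cos²(8° − 68°) = 0.1403 I₀ · cos²(60°) = 0.03508 I₀.
I₃ = I₂ cos²(57° − 8°) = 0.03508 I₀ · cos²(49°) = 0.0151 I₀.
So 8.67 mW = 0.0151 I₀, giving I₀ = 8.67/0.0151 = 574.2 mW.

I₀ ≈ 574 mW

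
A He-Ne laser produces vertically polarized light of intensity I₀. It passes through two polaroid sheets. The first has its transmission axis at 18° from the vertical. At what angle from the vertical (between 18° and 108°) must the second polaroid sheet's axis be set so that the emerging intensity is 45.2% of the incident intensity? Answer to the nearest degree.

θ ≈ 63°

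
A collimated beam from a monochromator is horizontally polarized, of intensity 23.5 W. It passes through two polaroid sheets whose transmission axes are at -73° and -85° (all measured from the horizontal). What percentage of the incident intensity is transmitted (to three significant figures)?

By Malus's law, I₁ = 23.5 W · cos²(73°) = 2.009 W.
I₂ = I₁ · cos²(12°) = 2.009 · 0.9568 = 1.922 W.
That is 8.179% of the incident intensity.

≈ 8.18%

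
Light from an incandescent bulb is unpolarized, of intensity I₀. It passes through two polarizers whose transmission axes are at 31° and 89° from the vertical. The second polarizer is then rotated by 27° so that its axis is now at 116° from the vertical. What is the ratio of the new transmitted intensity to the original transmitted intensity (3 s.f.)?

Before rotation:
Unpolarized light through the first polarizer → I₁ = ½ I₀, now polarized at 31°.
I₂ = I₁ cos²(89° − 31°) = 0.5 I₀ · cos²(58°) = 0.1404 I₀.
After rotation:
Unpolarized light through the first polarizer → I₁ = ½ I₀, now polarized at 31°.
I₂ = I₁ cos²(116° − 31°) = 0.5 I₀ · cos²(85°) = 0.003798 I₀.
Ratio = 0.003798 / 0.1404 = 0.02705.

I_new/I_old ≈ 0.0271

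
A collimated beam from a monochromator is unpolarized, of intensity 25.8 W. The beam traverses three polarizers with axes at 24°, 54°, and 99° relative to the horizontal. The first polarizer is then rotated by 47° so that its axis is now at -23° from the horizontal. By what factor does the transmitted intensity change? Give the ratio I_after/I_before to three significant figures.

I_new/I_old ≈ 0.0675

Before rotation:
Unpolarized light through the first polarizer → I₁ = ½ I₀, now polarized at 24°.
I₂ = I₁ cos²(54° − 24°) = 0.5 I₀ · cos²(30°) = 0.375 I₀.
I₃ = I₂ cos²(99° − 54°) = 0.375 I₀ · cos²(45°) = 0.1875 I₀.
After rotation:
Unpolarized light through the first polarizer → I₁ = ½ I₀, now polarized at -23°.
I₂ = I₁ cos²(54° + 23°) = 0.5 I₀ · cos²(77°) = 0.0253 I₀.
I₃ = I₂ cos²(99° − 54°) = 0.0253 I₀ · cos²(45°) = 0.01265 I₀.
Ratio = 0.01265 / 0.1875 = 0.06747.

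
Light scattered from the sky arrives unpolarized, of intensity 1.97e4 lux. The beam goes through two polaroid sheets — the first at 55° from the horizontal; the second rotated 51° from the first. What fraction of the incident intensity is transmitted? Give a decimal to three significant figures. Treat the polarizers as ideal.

Unpolarized light through the first polarizer → I₁ = 1.97e4 lux/2 = 9850 lux, polarized at 55°.
I₂ = I₁ · cos²(51°) = 9850 · 0.396 = 3901 lux.
Transmitted fraction = 0.198.

I/I₀ ≈ 0.198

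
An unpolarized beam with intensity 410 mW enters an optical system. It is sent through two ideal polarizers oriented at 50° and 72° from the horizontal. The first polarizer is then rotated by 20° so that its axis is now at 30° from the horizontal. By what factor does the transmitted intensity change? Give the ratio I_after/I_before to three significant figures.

I_new/I_old ≈ 0.642

Before rotation:
Unpolarized light through the first polarizer → I₁ = ½ I₀, now polarized at 50°.
I₂ = I₁ cos²(72° − 50°) = 0.5 I₀ · cos²(22°) = 0.4298 I₀.
After rotation:
Unpolarized light through the first polarizer → I₁ = ½ I₀, now polarized at 30°.
I₂ = I₁ cos²(72° − 30°) = 0.5 I₀ · cos²(42°) = 0.2761 I₀.
Ratio = 0.2761 / 0.4298 = 0.6424.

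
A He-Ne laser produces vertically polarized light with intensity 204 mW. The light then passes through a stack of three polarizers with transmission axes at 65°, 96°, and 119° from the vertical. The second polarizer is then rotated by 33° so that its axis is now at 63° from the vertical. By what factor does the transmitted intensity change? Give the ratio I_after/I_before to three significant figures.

Before rotation:
I₁ = I₀ cos²(65° − 0°) = I₀ cos²(65°) = 0.1786 I₀.
I₂ = I₁ cos²(96° − 65°) = 0.1786 I₀ · cos²(31°) = 0.1312 I₀.
I₃ = I₂ cos²(119° − 96°) = 0.1312 I₀ · cos²(23°) = 0.1112 I₀.
After rotation:
I₁ = I₀ cos²(65° − 0°) = I₀ cos²(65°) = 0.1786 I₀.
I₂ = I₁ cos²(63° − 65°) = 0.1786 I₀ · cos²(2°) = 0.1784 I₀.
I₃ = I₂ cos²(119° − 63°) = 0.1784 I₀ · cos²(56°) = 0.05578 I₀.
Ratio = 0.05578 / 0.1112 = 0.5017.

I_new/I_old ≈ 0.502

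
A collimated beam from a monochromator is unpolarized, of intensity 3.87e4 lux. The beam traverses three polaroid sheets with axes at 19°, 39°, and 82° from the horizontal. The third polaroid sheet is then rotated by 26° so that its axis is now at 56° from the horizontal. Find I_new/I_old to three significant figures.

Before rotation:
Unpolarized light through the first polarizer → I₁ = ½ I₀, now polarized at 19°.
I₂ = I₁ cos²(39° − 19°) = 0.5 I₀ · cos²(20°) = 0.4415 I₀.
I₃ = I₂ cos²(82° − 39°) = 0.4415 I₀ · cos²(43°) = 0.2362 I₀.
After rotation:
Unpolarized light through the first polarizer → I₁ = ½ I₀, now polarized at 19°.
I₂ = I₁ cos²(39° − 19°) = 0.5 I₀ · cos²(20°) = 0.4415 I₀.
I₃ = I₂ cos²(56° − 39°) = 0.4415 I₀ · cos²(17°) = 0.4038 I₀.
Ratio = 0.4038 / 0.2362 = 1.71.

I_new/I_old ≈ 1.71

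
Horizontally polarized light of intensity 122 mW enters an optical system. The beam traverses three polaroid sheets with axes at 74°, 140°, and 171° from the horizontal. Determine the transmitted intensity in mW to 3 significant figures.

I ≈ 1.13 mW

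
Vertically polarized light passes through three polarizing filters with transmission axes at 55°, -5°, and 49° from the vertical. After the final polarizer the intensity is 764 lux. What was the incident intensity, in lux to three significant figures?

I₀ ≈ 2.69e4 lux

I₁ = I₀ cos²(55° − 0°) = I₀ cos²(55°) = 0.329 I₀.
I₂ = I₁ cos²(-5° − 55°) = 0.329 I₀ · cos²(60°) = 0.08225 I₀.
I₃ = I₂ cos²(49° + 5°) = 0.08225 I₀ · cos²(54°) = 0.02842 I₀.
So 764 lux = 0.02842 I₀, giving I₀ = 764/0.02842 = 2.689e+04 lux.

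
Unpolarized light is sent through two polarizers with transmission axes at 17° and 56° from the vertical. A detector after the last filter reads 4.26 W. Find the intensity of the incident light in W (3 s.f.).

Unpolarized light through the first polarizer → I₁ = ½ I₀, now polarized at 17°.
I₂ = I₁ cos²(56° − 17°) = 0.5 I₀ · cos²(39°) = 0.302 I₀.
So 4.26 W = 0.302 I₀, giving I₀ = 4.26/0.302 = 14.11 W.

I₀ ≈ 14.1 W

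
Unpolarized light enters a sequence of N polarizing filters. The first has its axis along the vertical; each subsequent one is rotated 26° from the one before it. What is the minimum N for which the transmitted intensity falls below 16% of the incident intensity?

N = 7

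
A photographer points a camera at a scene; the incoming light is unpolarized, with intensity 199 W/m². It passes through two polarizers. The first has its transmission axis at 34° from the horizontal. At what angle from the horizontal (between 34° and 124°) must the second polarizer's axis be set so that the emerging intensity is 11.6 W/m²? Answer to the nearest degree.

θ ≈ 104°

Unpolarized light through the first polarizer → I₁ = ½ I₀, now polarized at 34°.
Target fraction: 11.6 / 199 W/m² = 0.05829 of I₀.
Need I₂/I₀ = 0.05829, so cos²(θ − 34°) = 0.05829 / 0.5 = 0.1166.
θ − 34° = arccos(√0.1166) = 70.0°, giving θ ≈ 34 + 70.0 = 104.0°.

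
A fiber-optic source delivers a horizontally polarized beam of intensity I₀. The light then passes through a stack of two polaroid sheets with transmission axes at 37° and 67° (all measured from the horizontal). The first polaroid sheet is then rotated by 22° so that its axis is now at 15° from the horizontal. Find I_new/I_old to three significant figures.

Before rotation:
I₁ = I₀ cos²(37° − 0°) = I₀ cos²(37°) = 0.6378 I₀.
I₂ = I₁ cos²(67° − 37°) = 0.6378 I₀ · cos²(30°) = 0.4784 I₀.
After rotation:
I₁ = I₀ cos²(15° − 0°) = I₀ cos²(15°) = 0.933 I₀.
I₂ = I₁ cos²(67° − 15°) = 0.933 I₀ · cos²(52°) = 0.3536 I₀.
Ratio = 0.3536 / 0.4784 = 0.7393.

I_new/I_old ≈ 0.739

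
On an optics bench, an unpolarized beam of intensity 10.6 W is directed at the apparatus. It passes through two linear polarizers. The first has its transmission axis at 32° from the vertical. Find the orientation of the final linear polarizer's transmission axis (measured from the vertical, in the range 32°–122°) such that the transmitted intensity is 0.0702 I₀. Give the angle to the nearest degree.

θ ≈ 100°

Unpolarized light through the first polarizer → I₁ = ½ I₀, now polarized at 32°.
Need I₂/I₀ = 0.0702, so cos²(θ − 32°) = 0.0702 / 0.5 = 0.1404.
θ − 32° = arccos(√0.1404) = 68.0°, giving θ ≈ 32 + 68.0 = 100.0°.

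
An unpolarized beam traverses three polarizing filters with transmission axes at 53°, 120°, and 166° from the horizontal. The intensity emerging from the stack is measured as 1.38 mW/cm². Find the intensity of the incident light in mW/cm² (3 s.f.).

Unpolarized light through the first polarizer → I₁ = ½ I₀, now polarized at 53°.
I₂ = I₁ cos²(120° − 53°) = 0.5 I₀ · cos²(67°) = 0.07634 I₀.
I₃ = I₂ cos²(166° − 120°) = 0.07634 I₀ · cos²(46°) = 0.03684 I₀.
So 1.38 mW/cm² = 0.03684 I₀, giving I₀ = 1.38/0.03684 = 37.46 mW/cm².

I₀ ≈ 37.5 mW/cm²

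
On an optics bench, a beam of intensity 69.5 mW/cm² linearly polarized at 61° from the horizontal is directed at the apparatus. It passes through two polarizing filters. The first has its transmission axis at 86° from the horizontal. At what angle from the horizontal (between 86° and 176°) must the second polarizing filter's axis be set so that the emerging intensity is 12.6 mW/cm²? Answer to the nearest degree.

θ ≈ 148°

By Malus's law, I₁ = I₀ cos²(86° − 61°) = I₀ cos²(25°) = 0.8214 I₀.
Target fraction: 12.6 / 69.5 mW/cm² = 0.1813 of I₀.
Need I₂/I₀ = 0.1813, so cos²(θ − 86°) = 0.1813 / 0.8214 = 0.2207.
θ − 86° = arccos(√0.2207) = 62.0°, giving θ ≈ 86 + 62.0 = 148.0°.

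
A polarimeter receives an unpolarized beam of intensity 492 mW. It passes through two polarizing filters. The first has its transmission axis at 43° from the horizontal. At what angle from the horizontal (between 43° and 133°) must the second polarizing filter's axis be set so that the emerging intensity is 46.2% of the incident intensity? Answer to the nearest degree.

Unpolarized light through the first polarizer → I₁ = ½ I₀, now polarized at 43°.
Need I₂/I₀ = 0.462, so cos²(θ − 43°) = 0.462 / 0.5 = 0.924.
θ − 43° = arccos(√0.924) = 16.0°, giving θ ≈ 43 + 16.0 = 59.0°.

θ ≈ 59°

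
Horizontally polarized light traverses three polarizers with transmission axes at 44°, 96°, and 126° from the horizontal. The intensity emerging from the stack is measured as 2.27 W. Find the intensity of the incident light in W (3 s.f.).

I₀ ≈ 15.4 W

By Malus's law, I₁ = I₀ cos²(44° − 0°) = I₀ cos²(44°) = 0.5174 I₀.
I₂ = I₁ cos²(96° − 44°) = 0.5174 I₀ · cos²(52°) = 0.1961 I₀.
I₃ = I₂ cos²(126° − 96°) = 0.1961 I₀ · cos²(30°) = 0.1471 I₀.
So 2.27 W = 0.1471 I₀, giving I₀ = 2.27/0.1471 = 15.43 W.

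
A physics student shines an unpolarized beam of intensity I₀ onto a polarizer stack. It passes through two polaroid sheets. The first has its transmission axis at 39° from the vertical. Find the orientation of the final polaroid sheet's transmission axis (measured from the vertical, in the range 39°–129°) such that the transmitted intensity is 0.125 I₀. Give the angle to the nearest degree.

θ ≈ 99°

Unpolarized light through the first polarizer → I₁ = ½ I₀, now polarized at 39°.
Need I₂/I₀ = 0.125, so cos²(θ − 39°) = 0.125 / 0.5 = 0.25.
θ − 39° = arccos(√0.25) = 60.0°, giving θ ≈ 39 + 60.0 = 99.0°.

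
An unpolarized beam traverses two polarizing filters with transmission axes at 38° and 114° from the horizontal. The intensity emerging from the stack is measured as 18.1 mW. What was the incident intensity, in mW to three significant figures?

I₀ ≈ 619 mW

Unpolarized light through the first polarizer → I₁ = ½ I₀, now polarized at 38°.
I₂ = I₁ cos²(114° − 38°) = 0.5 I₀ · cos²(76°) = 0.02926 I₀.
So 18.1 mW = 0.02926 I₀, giving I₀ = 18.1/0.02926 = 618.5 mW.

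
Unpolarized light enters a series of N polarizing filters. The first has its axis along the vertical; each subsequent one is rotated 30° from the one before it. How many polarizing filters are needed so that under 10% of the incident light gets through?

N = 7

First polarizer halves the unpolarized light: factor 1/2.
Each further stage multiplies by cos²(30°) = 0.75.
After N polarizers: T = 0.5·0.75^(N−1). Require T < 0.10 ⇒ N−1 > ln(0.10/0.5)/ln(0.75) = 5.59, so N−1 ≥ 6 and N = 7.
Check: N=7 gives T = 0.08899 < 0.10; N=6 gives T = 0.1187.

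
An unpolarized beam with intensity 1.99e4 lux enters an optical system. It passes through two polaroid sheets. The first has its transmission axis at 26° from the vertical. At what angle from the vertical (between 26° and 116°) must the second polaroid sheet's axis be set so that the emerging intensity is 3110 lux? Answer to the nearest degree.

Unpolarized light through the first polarizer → I₁ = ½ I₀, now polarized at 26°.
Target fraction: 3110 / 1.99e4 lux = 0.1563 of I₀.
Need I₂/I₀ = 0.1563, so cos²(θ − 26°) = 0.1563 / 0.5 = 0.3126.
θ − 26° = arccos(√0.3126) = 56.0°, giving θ ≈ 26 + 56.0 = 82.0°.

θ ≈ 82°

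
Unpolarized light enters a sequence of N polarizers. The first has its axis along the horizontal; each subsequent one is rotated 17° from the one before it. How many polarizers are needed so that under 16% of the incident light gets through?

First polarizer halves the unpolarized light: factor 1/2.
Each further stage multiplies by cos²(17°) = 0.9145.
After N polarizers: T = 0.5·0.9145^(N−1). Require T < 0.16 ⇒ N−1 > ln(0.16/0.5)/ln(0.9145) = 12.75, so N−1 ≥ 13 and N = 14.
Check: N=14 gives T = 0.1565 < 0.16; N=13 gives T = 0.1711.

N = 14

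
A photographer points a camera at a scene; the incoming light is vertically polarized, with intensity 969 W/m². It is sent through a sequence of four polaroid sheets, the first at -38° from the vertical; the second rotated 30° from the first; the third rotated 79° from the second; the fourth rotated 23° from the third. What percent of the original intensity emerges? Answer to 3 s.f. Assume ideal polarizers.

≈ 1.44%

By Malus's law, I₁ = 969 W/m² · cos²(38°) = 601.7 W/m².
I₂ = I₁ · cos²(30°) = 601.7 · 0.75 = 451.3 W/m².
I₃ = I₂ · cos²(79°) = 451.3 · 0.03641 = 16.43 W/m².
I₄ = I₃ · cos²(23°) = 16.43 · 0.8473 = 13.92 W/m².
That is 1.437% of the incident intensity.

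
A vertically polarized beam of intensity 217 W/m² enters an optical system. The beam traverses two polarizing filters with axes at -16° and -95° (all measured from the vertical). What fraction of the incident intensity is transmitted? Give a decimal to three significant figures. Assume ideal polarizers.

I/I₀ ≈ 0.0336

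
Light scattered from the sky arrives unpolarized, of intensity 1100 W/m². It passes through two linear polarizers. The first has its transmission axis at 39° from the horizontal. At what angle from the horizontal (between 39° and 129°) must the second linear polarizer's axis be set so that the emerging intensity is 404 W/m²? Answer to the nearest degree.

θ ≈ 70°

Unpolarized light through the first polarizer → I₁ = ½ I₀, now polarized at 39°.
Target fraction: 404 / 1100 W/m² = 0.3673 of I₀.
Need I₂/I₀ = 0.3673, so cos²(θ − 39°) = 0.3673 / 0.5 = 0.7345.
θ − 39° = arccos(√0.7345) = 31.0°, giving θ ≈ 39 + 31.0 = 70.0°.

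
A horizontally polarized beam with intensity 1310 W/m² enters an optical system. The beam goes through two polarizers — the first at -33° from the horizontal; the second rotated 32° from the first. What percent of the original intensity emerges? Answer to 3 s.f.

By Malus's law, I₁ = 1310 W/m² · cos²(33°) = 921.4 W/m².
I₂ = I₁ · cos²(32°) = 921.4 · 0.7192 = 662.7 W/m².
That is 50.59% of the incident intensity.

≈ 50.6%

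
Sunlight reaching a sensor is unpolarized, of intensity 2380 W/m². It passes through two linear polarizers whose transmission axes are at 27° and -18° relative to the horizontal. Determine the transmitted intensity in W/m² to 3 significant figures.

Unpolarized light through the first polarizer → I₁ = 2380 W/m²/2 = 1190 W/m², polarized at 27°.
I₂ = I₁ · cos²(45°) = 1190 · 0.5 = 595 W/m².

I ≈ 595 W/m²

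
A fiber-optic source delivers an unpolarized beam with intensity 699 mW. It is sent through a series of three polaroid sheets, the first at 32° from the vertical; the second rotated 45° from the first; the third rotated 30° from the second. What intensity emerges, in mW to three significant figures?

I ≈ 131 mW

Unpolarized light through the first polarizer → I₁ = 699 mW/2 = 349.5 mW, polarized at 32°.
I₂ = I₁ · cos²(45°) = 349.5 · 0.5 = 174.8 mW.
I₃ = I₂ · cos²(30°) = 174.8 · 0.75 = 131.1 mW.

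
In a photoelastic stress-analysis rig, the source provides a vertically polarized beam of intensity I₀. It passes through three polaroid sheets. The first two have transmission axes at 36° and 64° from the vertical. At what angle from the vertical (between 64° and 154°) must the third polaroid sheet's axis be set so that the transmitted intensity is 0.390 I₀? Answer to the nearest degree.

By Malus's law, I₁ = I₀ cos²(36° − 0°) = I₀ cos²(36°) = 0.6545 I₀.
I₂ = I₁ cos²(64° − 36°) = 0.6545 I₀ · cos²(28°) = 0.5103 I₀.
Need I₃/I₀ = 0.39, so cos²(θ − 64°) = 0.39 / 0.5103 = 0.7643.
θ − 64° = arccos(√0.7643) = 29.0°, giving θ ≈ 64 + 29.0 = 93.0°.

θ ≈ 93°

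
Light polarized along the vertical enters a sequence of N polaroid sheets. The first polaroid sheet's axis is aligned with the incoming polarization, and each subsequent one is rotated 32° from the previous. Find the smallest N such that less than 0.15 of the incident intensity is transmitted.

N = 7

First polarizer is aligned with the polarization: full transmission.
Each further stage multiplies by cos²(32°) = 0.7192.
After N polarizers: T = 0.7192^(N−1). Require T < 0.15 ⇒ N−1 > ln(0.15)/ln(0.7192) = 5.76, so N−1 ≥ 6 and N = 7.
Check: N=7 gives T = 0.1384 < 0.15; N=6 gives T = 0.1924.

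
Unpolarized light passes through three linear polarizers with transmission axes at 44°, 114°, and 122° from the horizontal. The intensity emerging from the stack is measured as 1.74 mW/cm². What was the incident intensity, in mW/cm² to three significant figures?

I₀ ≈ 30.3 mW/cm²

Unpolarized light through the first polarizer → I₁ = ½ I₀, now polarized at 44°.
I₂ = I₁ cos²(114° − 44°) = 0.5 I₀ · cos²(70°) = 0.05849 I₀.
I₃ = I₂ cos²(122° − 114°) = 0.05849 I₀ · cos²(8°) = 0.05736 I₀.
So 1.74 mW/cm² = 0.05736 I₀, giving I₀ = 1.74/0.05736 = 30.34 mW/cm².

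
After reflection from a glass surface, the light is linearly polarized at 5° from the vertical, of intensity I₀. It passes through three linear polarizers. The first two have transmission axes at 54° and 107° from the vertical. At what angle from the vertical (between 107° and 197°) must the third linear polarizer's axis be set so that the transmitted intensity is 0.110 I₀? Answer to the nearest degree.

θ ≈ 140°

I₁ = I₀ cos²(54° − 5°) = I₀ cos²(49°) = 0.4304 I₀.
I₂ = I₁ cos²(107° − 54°) = 0.4304 I₀ · cos²(53°) = 0.1559 I₀.
Need I₃/I₀ = 0.11, so cos²(θ − 107°) = 0.11 / 0.1559 = 0.7056.
θ − 107° = arccos(√0.7056) = 32.9°, giving θ ≈ 107 + 32.9 = 139.9°.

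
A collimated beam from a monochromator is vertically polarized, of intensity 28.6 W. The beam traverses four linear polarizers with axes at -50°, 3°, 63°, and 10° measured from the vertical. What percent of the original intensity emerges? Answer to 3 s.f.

≈ 1.35%

I₁ = 28.6 W · cos²(50°) = 11.82 W.
I₂ = I₁ · cos²(53°) = 11.82 · 0.3622 = 4.28 W.
I₃ = I₂ · cos²(60°) = 4.28 · 0.25 = 1.07 W.
I₄ = I₃ · cos²(53°) = 1.07 · 0.3622 = 0.3875 W.
That is 1.355% of the incident intensity.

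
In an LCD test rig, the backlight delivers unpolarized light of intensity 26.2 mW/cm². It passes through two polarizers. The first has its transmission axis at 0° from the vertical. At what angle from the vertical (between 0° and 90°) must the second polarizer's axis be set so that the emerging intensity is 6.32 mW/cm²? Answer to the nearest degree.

Unpolarized light through the first polarizer → I₁ = ½ I₀, now polarized at 0°.
Target fraction: 6.32 / 26.2 mW/cm² = 0.2412 of I₀.
Need I₂/I₀ = 0.2412, so cos²(θ − 0°) = 0.2412 / 0.5 = 0.4824.
θ − 0° = arccos(√0.4824) = 46.0°, giving θ ≈ 0 + 46.0 = 46.0°.

θ ≈ 46°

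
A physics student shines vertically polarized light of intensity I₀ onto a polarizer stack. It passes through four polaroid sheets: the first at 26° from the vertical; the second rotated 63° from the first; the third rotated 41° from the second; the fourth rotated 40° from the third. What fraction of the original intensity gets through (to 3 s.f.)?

I₁ = I₀ cos²(26° − 0°) = I₀ cos²(26°) = 0.8078 I₀.
I₂ = I₁ cos²(63°) = 0.8078 · 0.2061 I₀ = 0.1665 I₀.
I₃ = I₂ cos²(41°) = 0.1665 · 0.5696 I₀ = 0.09484 I₀.
I₄ = I₃ cos²(40°) = 0.09484 · 0.5868 I₀ = 0.05565 I₀.
Transmitted fraction = 0.05565.

≈ 0.0557 I₀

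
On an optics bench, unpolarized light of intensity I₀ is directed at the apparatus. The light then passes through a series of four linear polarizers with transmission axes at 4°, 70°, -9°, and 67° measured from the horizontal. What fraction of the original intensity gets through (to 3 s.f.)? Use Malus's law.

≈ 0.000176 I₀

Unpolarized light through the first polarizer → I₁ = ½ I₀, now polarized at 4°.
I₂ = I₁ cos²(70° − 4°) = 0.5 I₀ · cos²(66°) = 0.08272 I₀.
I₃ = I₂ cos²(-9° − 70°) = 0.08272 I₀ · cos²(79°) = 0.003012 I₀.
I₄ = I₃ cos²(67° + 9°) = 0.003012 I₀ · cos²(76°) = 0.0001763 I₀.
Transmitted fraction = 0.0001763.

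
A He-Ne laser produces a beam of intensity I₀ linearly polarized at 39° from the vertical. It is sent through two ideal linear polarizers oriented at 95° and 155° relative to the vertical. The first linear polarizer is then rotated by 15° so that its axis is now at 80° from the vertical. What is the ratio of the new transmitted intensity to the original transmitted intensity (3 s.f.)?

I_new/I_old ≈ 0.488

Before rotation:
I₁ = I₀ cos²(95° − 39°) = I₀ cos²(56°) = 0.3127 I₀.
I₂ = I₁ cos²(155° − 95°) = 0.3127 I₀ · cos²(60°) = 0.07817 I₀.
After rotation:
I₁ = I₀ cos²(80° − 39°) = I₀ cos²(41°) = 0.5696 I₀.
I₂ = I₁ cos²(155° − 80°) = 0.5696 I₀ · cos²(75°) = 0.03816 I₀.
Ratio = 0.03816 / 0.07817 = 0.4881.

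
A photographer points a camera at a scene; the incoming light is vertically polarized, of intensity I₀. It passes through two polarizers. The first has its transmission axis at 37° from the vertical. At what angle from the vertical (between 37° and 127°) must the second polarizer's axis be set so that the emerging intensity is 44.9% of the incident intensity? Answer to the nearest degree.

By Malus's law, I₁ = I₀ cos²(37° − 0°) = I₀ cos²(37°) = 0.6378 I₀.
Need I₂/I₀ = 0.449, so cos²(θ − 37°) = 0.449 / 0.6378 = 0.704.
θ − 37° = arccos(√0.704) = 33.0°, giving θ ≈ 37 + 33.0 = 70.0°.

θ ≈ 70°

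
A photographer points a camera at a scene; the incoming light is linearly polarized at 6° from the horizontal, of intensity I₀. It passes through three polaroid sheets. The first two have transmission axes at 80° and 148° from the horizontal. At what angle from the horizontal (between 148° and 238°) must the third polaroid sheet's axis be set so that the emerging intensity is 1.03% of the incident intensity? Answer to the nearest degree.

I₁ = I₀ cos²(80° − 6°) = I₀ cos²(74°) = 0.07598 I₀.
I₂ = I₁ cos²(148° − 80°) = 0.07598 I₀ · cos²(68°) = 0.01066 I₀.
Need I₃/I₀ = 0.0103, so cos²(θ − 148°) = 0.0103 / 0.01066 = 0.9661.
θ − 148° = arccos(√0.9661) = 10.6°, giving θ ≈ 148 + 10.6 = 158.6°.

θ ≈ 159°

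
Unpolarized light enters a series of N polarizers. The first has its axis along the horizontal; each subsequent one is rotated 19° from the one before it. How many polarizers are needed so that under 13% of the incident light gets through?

First polarizer halves the unpolarized light: factor 1/2.
Each further stage multiplies by cos²(19°) = 0.894.
After N polarizers: T = 0.5·0.894^(N−1). Require T < 0.13 ⇒ N−1 > ln(0.13/0.5)/ln(0.894) = 12.02, so N−1 ≥ 13 and N = 14.
Check: N=14 gives T = 0.1165 < 0.13; N=13 gives T = 0.1303.

N = 14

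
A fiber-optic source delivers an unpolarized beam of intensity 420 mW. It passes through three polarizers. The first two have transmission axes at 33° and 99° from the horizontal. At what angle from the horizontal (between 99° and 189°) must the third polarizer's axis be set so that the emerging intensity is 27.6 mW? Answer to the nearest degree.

θ ≈ 126°

Unpolarized light through the first polarizer → I₁ = ½ I₀, now polarized at 33°.
I₂ = I₁ cos²(99° − 33°) = 0.5 I₀ · cos²(66°) = 0.08272 I₀.
Target fraction: 27.6 / 420 mW = 0.06571 of I₀.
Need I₃/I₀ = 0.06571, so cos²(θ − 99°) = 0.06571 / 0.08272 = 0.7944.
θ − 99° = arccos(√0.7944) = 27.0°, giving θ ≈ 99 + 27.0 = 126.0°.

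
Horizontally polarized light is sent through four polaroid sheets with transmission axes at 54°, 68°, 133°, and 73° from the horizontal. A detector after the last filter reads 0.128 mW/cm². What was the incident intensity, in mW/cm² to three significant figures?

I₀ ≈ 8.81 mW/cm²

I₁ = I₀ cos²(54° − 0°) = I₀ cos²(54°) = 0.3455 I₀.
I₂ = I₁ cos²(68° − 54°) = 0.3455 I₀ · cos²(14°) = 0.3253 I₀.
I₃ = I₂ cos²(133° − 68°) = 0.3253 I₀ · cos²(65°) = 0.0581 I₀.
I₄ = I₃ cos²(73° − 133°) = 0.0581 I₀ · cos²(60°) = 0.01452 I₀.
So 0.128 mW/cm² = 0.01452 I₀, giving I₀ = 0.128/0.01452 = 8.813 mW/cm².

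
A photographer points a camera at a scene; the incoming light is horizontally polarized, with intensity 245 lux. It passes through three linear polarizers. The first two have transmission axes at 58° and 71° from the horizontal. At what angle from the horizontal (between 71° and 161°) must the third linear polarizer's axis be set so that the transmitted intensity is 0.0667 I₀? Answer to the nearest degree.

I₁ = I₀ cos²(58° − 0°) = I₀ cos²(58°) = 0.2808 I₀.
I₂ = I₁ cos²(71° − 58°) = 0.2808 I₀ · cos²(13°) = 0.2666 I₀.
Need I₃/I₀ = 0.0667, so cos²(θ − 71°) = 0.0667 / 0.2666 = 0.2502.
θ − 71° = arccos(√0.2502) = 60.0°, giving θ ≈ 71 + 60.0 = 131.0°.

θ ≈ 131°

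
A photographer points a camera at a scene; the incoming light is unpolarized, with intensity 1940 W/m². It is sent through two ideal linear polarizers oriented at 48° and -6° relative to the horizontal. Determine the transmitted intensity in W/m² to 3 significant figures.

I ≈ 335 W/m²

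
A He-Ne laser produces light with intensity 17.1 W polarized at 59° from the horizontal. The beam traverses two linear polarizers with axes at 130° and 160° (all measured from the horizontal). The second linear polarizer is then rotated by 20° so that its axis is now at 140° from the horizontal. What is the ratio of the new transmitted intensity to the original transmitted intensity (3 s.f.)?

I_new/I_old ≈ 1.29

Before rotation:
I₁ = I₀ cos²(130° − 59°) = I₀ cos²(71°) = 0.106 I₀.
I₂ = I₁ cos²(160° − 130°) = 0.106 I₀ · cos²(30°) = 0.0795 I₀.
After rotation:
I₁ = I₀ cos²(130° − 59°) = I₀ cos²(71°) = 0.106 I₀.
I₂ = I₁ cos²(140° − 130°) = 0.106 I₀ · cos²(10°) = 0.1028 I₀.
Ratio = 0.1028 / 0.0795 = 1.293.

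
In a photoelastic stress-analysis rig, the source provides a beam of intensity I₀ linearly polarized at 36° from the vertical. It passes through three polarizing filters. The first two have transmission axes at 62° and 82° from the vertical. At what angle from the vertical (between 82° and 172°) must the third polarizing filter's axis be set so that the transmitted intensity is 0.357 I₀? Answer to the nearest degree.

θ ≈ 127°

I₁ = I₀ cos²(62° − 36°) = I₀ cos²(26°) = 0.8078 I₀.
I₂ = I₁ cos²(82° − 62°) = 0.8078 I₀ · cos²(20°) = 0.7133 I₀.
Need I₃/I₀ = 0.357, so cos²(θ − 82°) = 0.357 / 0.7133 = 0.5005.
θ − 82° = arccos(√0.5005) = 45.0°, giving θ ≈ 82 + 45.0 = 127.0°.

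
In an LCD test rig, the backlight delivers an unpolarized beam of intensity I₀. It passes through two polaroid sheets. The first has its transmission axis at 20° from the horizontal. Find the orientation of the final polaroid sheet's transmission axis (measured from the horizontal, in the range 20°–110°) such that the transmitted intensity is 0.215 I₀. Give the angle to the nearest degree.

Unpolarized light through the first polarizer → I₁ = ½ I₀, now polarized at 20°.
Need I₂/I₀ = 0.215, so cos²(θ − 20°) = 0.215 / 0.5 = 0.43.
θ − 20° = arccos(√0.43) = 49.0°, giving θ ≈ 20 + 49.0 = 69.0°.

θ ≈ 69°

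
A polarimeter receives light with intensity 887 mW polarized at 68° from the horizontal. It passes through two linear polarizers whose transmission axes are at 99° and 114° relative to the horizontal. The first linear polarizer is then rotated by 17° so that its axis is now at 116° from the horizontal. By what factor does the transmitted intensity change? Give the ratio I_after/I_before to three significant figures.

I_new/I_old ≈ 0.652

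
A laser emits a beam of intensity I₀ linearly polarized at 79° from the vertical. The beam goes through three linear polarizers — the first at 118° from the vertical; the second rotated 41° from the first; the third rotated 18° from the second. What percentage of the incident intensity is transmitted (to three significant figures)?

≈ 31.1%

I₁ = I₀ cos²(118° − 79°) = I₀ cos²(39°) = 0.604 I₀.
I₂ = I₁ cos²(41°) = 0.604 · 0.5696 I₀ = 0.344 I₀.
I₃ = I₂ cos²(18°) = 0.344 · 0.9045 I₀ = 0.3112 I₀.
That is 31.12% of the incident intensity.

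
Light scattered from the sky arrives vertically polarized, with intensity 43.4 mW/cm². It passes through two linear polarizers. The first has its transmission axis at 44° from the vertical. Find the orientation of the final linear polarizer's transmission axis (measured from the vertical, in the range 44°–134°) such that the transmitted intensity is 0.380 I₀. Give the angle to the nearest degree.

θ ≈ 75°

I₁ = I₀ cos²(44° − 0°) = I₀ cos²(44°) = 0.5174 I₀.
Need I₂/I₀ = 0.38, so cos²(θ − 44°) = 0.38 / 0.5174 = 0.7344.
θ − 44° = arccos(√0.7344) = 31.0°, giving θ ≈ 44 + 31.0 = 75.0°.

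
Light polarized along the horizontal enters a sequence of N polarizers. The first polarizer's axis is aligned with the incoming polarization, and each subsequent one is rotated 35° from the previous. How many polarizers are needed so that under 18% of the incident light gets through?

N = 6

First polarizer is aligned with the polarization: full transmission.
Each further stage multiplies by cos²(35°) = 0.671.
After N polarizers: T = 0.671^(N−1). Require T < 0.18 ⇒ N−1 > ln(0.18)/ln(0.671) = 4.30, so N−1 ≥ 5 and N = 6.
Check: N=6 gives T = 0.136 < 0.18; N=5 gives T = 0.2027.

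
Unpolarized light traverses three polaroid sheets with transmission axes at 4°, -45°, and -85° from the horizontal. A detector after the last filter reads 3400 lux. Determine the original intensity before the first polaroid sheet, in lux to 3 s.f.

I₀ ≈ 2.69e4 lux

Unpolarized light through the first polarizer → I₁ = ½ I₀, now polarized at 4°.
I₂ = I₁ cos²(-45° − 4°) = 0.5 I₀ · cos²(49°) = 0.2152 I₀.
I₃ = I₂ cos²(-85° + 45°) = 0.2152 I₀ · cos²(40°) = 0.1263 I₀.
So 3400 lux = 0.1263 I₀, giving I₀ = 3400/0.1263 = 2.692e+04 lux.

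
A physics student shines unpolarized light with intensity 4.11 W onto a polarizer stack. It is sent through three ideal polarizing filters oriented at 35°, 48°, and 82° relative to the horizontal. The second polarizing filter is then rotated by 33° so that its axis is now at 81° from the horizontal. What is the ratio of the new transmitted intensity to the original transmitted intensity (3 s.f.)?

I_new/I_old ≈ 0.739

Before rotation:
Unpolarized light through the first polarizer → I₁ = ½ I₀, now polarized at 35°.
I₂ = I₁ cos²(48° − 35°) = 0.5 I₀ · cos²(13°) = 0.4747 I₀.
I₃ = I₂ cos²(82° − 48°) = 0.4747 I₀ · cos²(34°) = 0.3263 I₀.
After rotation:
Unpolarized light through the first polarizer → I₁ = ½ I₀, now polarized at 35°.
I₂ = I₁ cos²(81° − 35°) = 0.5 I₀ · cos²(46°) = 0.2413 I₀.
I₃ = I₂ cos²(82° − 81°) = 0.2413 I₀ · cos²(1°) = 0.2412 I₀.
Ratio = 0.2412 / 0.3263 = 0.7393.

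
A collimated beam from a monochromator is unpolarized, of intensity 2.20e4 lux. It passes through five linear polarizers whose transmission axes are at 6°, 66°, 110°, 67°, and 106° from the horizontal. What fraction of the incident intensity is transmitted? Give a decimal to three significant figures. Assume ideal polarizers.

I/I₀ ≈ 0.0209

Unpolarized light through the first polarizer → I₁ = 2.20e4 lux/2 = 1.1e+04 lux, polarized at 6°.
I₂ = I₁ · cos²(60°) = 1.1e+04 · 0.25 = 2750 lux.
I₃ = I₂ · cos²(44°) = 2750 · 0.5174 = 1423 lux.
I₄ = I₃ · cos²(43°) = 1423 · 0.5349 = 761.1 lux.
I₅ = I₄ · cos²(39°) = 761.1 · 0.604 = 459.7 lux.
Transmitted fraction = 0.02089.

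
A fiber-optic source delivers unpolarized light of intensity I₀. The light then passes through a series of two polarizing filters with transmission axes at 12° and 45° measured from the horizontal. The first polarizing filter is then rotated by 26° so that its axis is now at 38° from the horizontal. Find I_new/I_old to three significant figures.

Before rotation:
Unpolarized light through the first polarizer → I₁ = ½ I₀, now polarized at 12°.
I₂ = I₁ cos²(45° − 12°) = 0.5 I₀ · cos²(33°) = 0.3517 I₀.
After rotation:
Unpolarized light through the first polarizer → I₁ = ½ I₀, now polarized at 38°.
I₂ = I₁ cos²(45° − 38°) = 0.5 I₀ · cos²(7°) = 0.4926 I₀.
Ratio = 0.4926 / 0.3517 = 1.401.

I_new/I_old ≈ 1.40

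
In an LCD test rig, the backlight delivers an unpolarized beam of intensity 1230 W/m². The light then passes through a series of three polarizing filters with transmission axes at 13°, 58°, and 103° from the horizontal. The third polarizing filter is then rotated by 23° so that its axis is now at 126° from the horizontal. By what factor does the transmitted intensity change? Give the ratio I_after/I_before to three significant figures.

Before rotation:
Unpolarized light through the first polarizer → I₁ = ½ I₀, now polarized at 13°.
I₂ = I₁ cos²(58° − 13°) = 0.5 I₀ · cos²(45°) = 0.25 I₀.
I₃ = I₂ cos²(103° − 58°) = 0.25 I₀ · cos²(45°) = 0.125 I₀.
After rotation:
Unpolarized light through the first polarizer → I₁ = ½ I₀, now polarized at 13°.
I₂ = I₁ cos²(58° − 13°) = 0.5 I₀ · cos²(45°) = 0.25 I₀.
I₃ = I₂ cos²(126° − 58°) = 0.25 I₀ · cos²(68°) = 0.03508 I₀.
Ratio = 0.03508 / 0.125 = 0.2807.

I_new/I_old ≈ 0.281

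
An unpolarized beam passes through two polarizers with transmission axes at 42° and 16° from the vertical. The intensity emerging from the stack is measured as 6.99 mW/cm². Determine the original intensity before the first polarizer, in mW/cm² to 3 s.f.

I₀ ≈ 17.3 mW/cm²

Unpolarized light through the first polarizer → I₁ = ½ I₀, now polarized at 42°.
I₂ = I₁ cos²(16° − 42°) = 0.5 I₀ · cos²(26°) = 0.4039 I₀.
So 6.99 mW/cm² = 0.4039 I₀, giving I₀ = 6.99/0.4039 = 17.31 mW/cm².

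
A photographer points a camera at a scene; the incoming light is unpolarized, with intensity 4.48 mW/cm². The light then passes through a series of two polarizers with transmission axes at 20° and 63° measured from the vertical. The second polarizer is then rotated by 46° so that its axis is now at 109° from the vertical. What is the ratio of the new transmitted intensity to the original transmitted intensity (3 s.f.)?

Before rotation:
Unpolarized light through the first polarizer → I₁ = ½ I₀, now polarized at 20°.
I₂ = I₁ cos²(63° − 20°) = 0.5 I₀ · cos²(43°) = 0.2674 I₀.
After rotation:
Unpolarized light through the first polarizer → I₁ = ½ I₀, now polarized at 20°.
I₂ = I₁ cos²(109° − 20°) = 0.5 I₀ · cos²(89°) = 0.0001523 I₀.
Ratio = 0.0001523 / 0.2674 = 0.0005695.

I_new/I_old ≈ 0.000569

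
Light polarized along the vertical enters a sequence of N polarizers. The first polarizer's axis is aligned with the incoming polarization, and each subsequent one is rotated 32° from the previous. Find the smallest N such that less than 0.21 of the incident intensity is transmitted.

N = 6

First polarizer is aligned with the polarization: full transmission.
Each further stage multiplies by cos²(32°) = 0.7192.
After N polarizers: T = 0.7192^(N−1). Require T < 0.21 ⇒ N−1 > ln(0.21)/ln(0.7192) = 4.73, so N−1 ≥ 5 and N = 6.
Check: N=6 gives T = 0.1924 < 0.21; N=5 gives T = 0.2675.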